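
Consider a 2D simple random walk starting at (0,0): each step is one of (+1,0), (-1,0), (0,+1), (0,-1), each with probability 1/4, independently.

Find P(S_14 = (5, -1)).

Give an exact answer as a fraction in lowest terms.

Answer: 1002001/134217728

Derivation:
Let h be the number of horizontal steps (so 14-h are vertical). To end at (5,-1) need (h+5)/2 right-steps and ((14-h)-1)/2 up-steps.
Sum over h with 5 ≤ h ≤ 13, h ≡ 1 (mod 2), 14-h ≡ 1 (mod 2):
h=5: C(14,5)·C(5,5)·C(9,4) = 2002·1·126 = 252252
h=7: C(14,7)·C(7,6)·C(7,3) = 3432·7·35 = 840840
h=9: C(14,9)·C(9,7)·C(5,2) = 2002·36·10 = 720720
h=11: C(14,11)·C(11,8)·C(3,1) = 364·165·3 = 180180
h=13: C(14,13)·C(13,9)·C(1,0) = 14·715·1 = 10010
Total favorable: 2004002
Total paths: 4^14 = 268435456
P = 2004002/268435456 = 1002001/134217728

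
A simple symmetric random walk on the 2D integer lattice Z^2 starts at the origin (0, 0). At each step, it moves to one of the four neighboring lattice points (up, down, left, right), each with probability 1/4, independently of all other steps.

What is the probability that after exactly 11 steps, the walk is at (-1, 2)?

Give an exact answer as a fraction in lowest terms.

Let h be the number of horizontal steps (so 11-h are vertical). To end at (-1,2) need (h-1)/2 right-steps and ((11-h)+2)/2 up-steps.
Sum over h with 1 ≤ h ≤ 9, h ≡ 1 (mod 2), 11-h ≡ 0 (mod 2):
h=1: C(11,1)·C(1,0)·C(10,6) = 11·1·210 = 2310
h=3: C(11,3)·C(3,1)·C(8,5) = 165·3·56 = 27720
h=5: C(11,5)·C(5,2)·C(6,4) = 462·10·15 = 69300
h=7: C(11,7)·C(7,3)·C(4,3) = 330·35·4 = 46200
h=9: C(11,9)·C(9,4)·C(2,2) = 55·126·1 = 6930
Total favorable: 152460
Total paths: 4^11 = 4194304
P = 152460/4194304 = 38115/1048576

Answer: 38115/1048576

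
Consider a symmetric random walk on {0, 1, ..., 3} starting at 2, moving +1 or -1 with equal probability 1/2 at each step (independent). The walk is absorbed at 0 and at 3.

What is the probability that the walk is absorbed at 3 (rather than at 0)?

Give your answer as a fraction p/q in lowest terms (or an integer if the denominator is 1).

Symmetric walk (p = 1/2): the harmonic-function argument gives P(hit 3 before 0 | start at 2) = a/N.
P = 2/3 = 2/3

Answer: 2/3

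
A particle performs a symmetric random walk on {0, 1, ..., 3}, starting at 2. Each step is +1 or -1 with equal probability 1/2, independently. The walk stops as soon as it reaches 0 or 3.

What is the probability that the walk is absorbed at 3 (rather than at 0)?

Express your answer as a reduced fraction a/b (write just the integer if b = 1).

Answer: 2/3

Derivation:
Symmetric walk (p = 1/2): the harmonic-function argument gives P(hit 3 before 0 | start at 2) = a/N.
P = 2/3 = 2/3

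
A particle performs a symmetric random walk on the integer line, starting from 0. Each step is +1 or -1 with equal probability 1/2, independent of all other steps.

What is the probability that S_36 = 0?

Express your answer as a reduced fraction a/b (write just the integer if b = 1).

Answer: 2268783825/17179869184

Derivation:
To return to 0 after 36 steps: need exactly 18 steps of +1 and 18 of -1.
Favorable paths: C(36,18) = 9075135300
Total paths: 2^36 = 68719476736
P = 9075135300/68719476736 = 2268783825/17179869184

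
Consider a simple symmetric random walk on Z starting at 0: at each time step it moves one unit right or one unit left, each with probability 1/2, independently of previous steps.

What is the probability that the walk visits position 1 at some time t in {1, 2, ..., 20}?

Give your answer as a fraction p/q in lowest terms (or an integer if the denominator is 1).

Answer: 215955/262144

Derivation:
Count via complement. Let g(t,s) = #length-t paths at position s with S_1..S_t all ≠ 1.
g(t,s) = g(t-1,s-1) + g(t-1,s+1) for s ≠ 1; g(t,1) = 0.
t=0: g(0,0)=1
t=1: g(1,-1)=1
t=2: g(2,-2)=1 g(2,0)=1
t=3: g(3,-3)=1 g(3,-1)=2
t=4: g(4,-4)=1 g(4,-2)=3 g(4,0)=2
t=5: g(5,-5)=1 g(5,-3)=4 g(5,-1)=5
t=6: g(6,-6)=1 g(6,-4)=5 g(6,-2)=9 g(6,0)=5
t=7: g(7,-7)=1 g(7,-5)=6 g(7,-3)=14 g(7,-1)=14
t=8: g(8,-8)=1 g(8,-6)=7 g(8,-4)=20 g(8,-2)=28 g(8,0)=14
t=9: g(9,-9)=1 g(9,-7)=8 g(9,-5)=27 g(9,-3)=48 g(9,-1)=42
t=10: g(10,-10)=1 g(10,-8)=9 g(10,-6)=35 g(10,-4)=75 g(10,-2)=90 g(10,0)=42
t=11: g(11,-11)=1 g(11,-9)=10 g(11,-7)=44 g(11,-5)=110 g(11,-3)=165 g(11,-1)=132
t=12: g(12,-12)=1 g(12,-10)=11 g(12,-8)=54 g(12,-6)=154 g(12,-4)=275 g(12,-2)=297 g(12,0)=132
t=13: g(13,-13)=1 g(13,-11)=12 g(13,-9)=65 g(13,-7)=208 g(13,-5)=429 g(13,-3)=572 g(13,-1)=429
t=14: g(14,-14)=1 g(14,-12)=13 g(14,-10)=77 g(14,-8)=273 g(14,-6)=637 g(14,-4)=1001 g(14,-2)=1001 g(14,0)=429
t=15: g(15,-15)=1 g(15,-13)=14 g(15,-11)=90 g(15,-9)=350 g(15,-7)=910 g(15,-5)=1638 g(15,-3)=2002 g(15,-1)=1430
t=16: g(16,-16)=1 g(16,-14)=15 g(16,-12)=104 g(16,-10)=440 g(16,-8)=1260 g(16,-6)=2548 g(16,-4)=3640 g(16,-2)=3432 g(16,0)=1430
t=17: g(17,-17)=1 g(17,-15)=16 g(17,-13)=119 g(17,-11)=544 g(17,-9)=1700 g(17,-7)=3808 g(17,-5)=6188 g(17,-3)=7072 g(17,-1)=4862
t=18: g(18,-18)=1 g(18,-16)=17 g(18,-14)=135 g(18,-12)=663 g(18,-10)=2244 g(18,-8)=5508 g(18,-6)=9996 g(18,-4)=13260 g(18,-2)=11934 g(18,0)=4862
t=19: g(19,-19)=1 g(19,-17)=18 g(19,-15)=152 g(19,-13)=798 g(19,-11)=2907 g(19,-9)=7752 g(19,-7)=15504 g(19,-5)=23256 g(19,-3)=25194 g(19,-1)=16796
t=20: g(20,-20)=1 g(20,-18)=19 g(20,-16)=170 g(20,-14)=950 g(20,-12)=3705 g(20,-10)=10659 g(20,-8)=23256 g(20,-6)=38760 g(20,-4)=48450 g(20,-2)=41990 g(20,0)=16796
Paths never hitting 1: Σ_s g(20,s) = 184756
Paths hitting 1: 2^20 - 184756 = 863820
P = 863820/1048576 = 215955/262144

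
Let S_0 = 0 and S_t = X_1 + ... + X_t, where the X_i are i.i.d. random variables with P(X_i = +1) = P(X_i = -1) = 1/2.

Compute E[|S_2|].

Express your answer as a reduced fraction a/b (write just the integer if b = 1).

S_2 takes values m ≡ 0 (mod 2) with |m| ≤ 2; P(S_2=m) = C(2,(2+m)/2)/2^2.
Total paths: 2^2 = 4
Distribution: P(S=-2)=1/4, P(S=0)=2/4, P(S=2)=1/4
E[|S_2|] = Σ_m |m|·P(S_2=m) = 4/4 = 1

Answer: 1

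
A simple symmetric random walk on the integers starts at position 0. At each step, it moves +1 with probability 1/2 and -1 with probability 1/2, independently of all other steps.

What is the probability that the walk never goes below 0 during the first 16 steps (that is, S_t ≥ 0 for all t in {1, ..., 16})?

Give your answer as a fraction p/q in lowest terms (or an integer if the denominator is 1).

Let f(t,s) = #length-t paths at position s with S_1..S_t all ≥ 0.
f(t,s) = f(t-1,s-1) + f(t-1,s+1) for s ≥ 0; f(t,s) = 0 for s < 0.
t=0: f(0,0)=1
t=1: f(1,1)=1
t=2: f(2,0)=1 f(2,2)=1
t=3: f(3,1)=2 f(3,3)=1
t=4: f(4,0)=2 f(4,2)=3 f(4,4)=1
t=5: f(5,1)=5 f(5,3)=4 f(5,5)=1
t=6: f(6,0)=5 f(6,2)=9 f(6,4)=5 f(6,6)=1
t=7: f(7,1)=14 f(7,3)=14 f(7,5)=6 f(7,7)=1
t=8: f(8,0)=14 f(8,2)=28 f(8,4)=20 f(8,6)=7 f(8,8)=1
t=9: f(9,1)=42 f(9,3)=48 f(9,5)=27 f(9,7)=8 f(9,9)=1
t=10: f(10,0)=42 f(10,2)=90 f(10,4)=75 f(10,6)=35 f(10,8)=9 f(10,10)=1
t=11: f(11,1)=132 f(11,3)=165 f(11,5)=110 f(11,7)=44 f(11,9)=10 f(11,11)=1
t=12: f(12,0)=132 f(12,2)=297 f(12,4)=275 f(12,6)=154 f(12,8)=54 f(12,10)=11 f(12,12)=1
t=13: f(13,1)=429 f(13,3)=572 f(13,5)=429 f(13,7)=208 f(13,9)=65 f(13,11)=12 f(13,13)=1
t=14: f(14,0)=429 f(14,2)=1001 f(14,4)=1001 f(14,6)=637 f(14,8)=273 f(14,10)=77 f(14,12)=13 f(14,14)=1
t=15: f(15,1)=1430 f(15,3)=2002 f(15,5)=1638 f(15,7)=910 f(15,9)=350 f(15,11)=90 f(15,13)=14 f(15,15)=1
t=16: f(16,0)=1430 f(16,2)=3432 f(16,4)=3640 f(16,6)=2548 f(16,8)=1260 f(16,10)=440 f(16,12)=104 f(16,14)=15 f(16,16)=1
Σ_s f(16,s) = 12870
P = 12870/65536 = 6435/32768

Answer: 6435/32768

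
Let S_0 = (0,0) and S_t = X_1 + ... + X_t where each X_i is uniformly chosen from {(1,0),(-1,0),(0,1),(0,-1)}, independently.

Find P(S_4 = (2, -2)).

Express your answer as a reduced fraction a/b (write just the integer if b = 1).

Answer: 3/128

Derivation:
Let h be the number of horizontal steps (so 4-h are vertical). To end at (2,-2) need (h+2)/2 right-steps and ((4-h)-2)/2 up-steps.
Sum over h with 2 ≤ h ≤ 2, h ≡ 0 (mod 2), 4-h ≡ 0 (mod 2):
h=2: C(4,2)·C(2,2)·C(2,0) = 6·1·1 = 6
Total favorable: 6
Total paths: 4^4 = 256
P = 6/256 = 3/128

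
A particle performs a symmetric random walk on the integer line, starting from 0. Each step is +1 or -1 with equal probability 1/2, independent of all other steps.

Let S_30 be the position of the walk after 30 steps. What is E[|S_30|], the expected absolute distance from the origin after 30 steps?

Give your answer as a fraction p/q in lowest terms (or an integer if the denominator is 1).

Answer: 145422675/33554432

Derivation:
S_30 takes values m ≡ 0 (mod 2) with |m| ≤ 30; P(S_30=m) = C(30,(30+m)/2)/2^30.
Total paths: 2^30 = 1073741824
Distribution: P(S=-30)=1/1073741824, P(S=-28)=30/1073741824, P(S=-26)=435/1073741824, P(S=-24)=4060/1073741824, P(S=-22)=27405/1073741824, P(S=-20)=142506/1073741824, P(S=-18)=593775/1073741824, P(S=-16)=2035800/1073741824, P(S=-14)=5852925/1073741824, P(S=-12)=14307150/1073741824, P(S=-10)=30045015/1073741824, P(S=-8)=54627300/1073741824, P(S=-6)=86493225/1073741824, P(S=-4)=119759850/1073741824, P(S=-2)=145422675/1073741824, P(S=0)=155117520/1073741824, P(S=2)=145422675/1073741824, P(S=4)=119759850/1073741824, P(S=6)=86493225/1073741824, P(S=8)=54627300/1073741824, P(S=10)=30045015/1073741824, P(S=12)=14307150/1073741824, P(S=14)=5852925/1073741824, P(S=16)=2035800/1073741824, P(S=18)=593775/1073741824, P(S=20)=142506/1073741824, P(S=22)=27405/1073741824, P(S=24)=4060/1073741824, P(S=26)=435/1073741824, P(S=28)=30/1073741824, P(S=30)=1/1073741824
E[|S_30|] = Σ_m |m|·P(S_30=m) = 4653525600/1073741824 = 145422675/33554432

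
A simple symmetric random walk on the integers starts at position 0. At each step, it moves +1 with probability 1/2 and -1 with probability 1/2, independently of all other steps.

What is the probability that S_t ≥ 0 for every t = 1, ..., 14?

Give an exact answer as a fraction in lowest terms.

Let f(t,s) = #length-t paths at position s with S_1..S_t all ≥ 0.
f(t,s) = f(t-1,s-1) + f(t-1,s+1) for s ≥ 0; f(t,s) = 0 for s < 0.
t=0: f(0,0)=1
t=1: f(1,1)=1
t=2: f(2,0)=1 f(2,2)=1
t=3: f(3,1)=2 f(3,3)=1
t=4: f(4,0)=2 f(4,2)=3 f(4,4)=1
t=5: f(5,1)=5 f(5,3)=4 f(5,5)=1
t=6: f(6,0)=5 f(6,2)=9 f(6,4)=5 f(6,6)=1
t=7: f(7,1)=14 f(7,3)=14 f(7,5)=6 f(7,7)=1
t=8: f(8,0)=14 f(8,2)=28 f(8,4)=20 f(8,6)=7 f(8,8)=1
t=9: f(9,1)=42 f(9,3)=48 f(9,5)=27 f(9,7)=8 f(9,9)=1
t=10: f(10,0)=42 f(10,2)=90 f(10,4)=75 f(10,6)=35 f(10,8)=9 f(10,10)=1
t=11: f(11,1)=132 f(11,3)=165 f(11,5)=110 f(11,7)=44 f(11,9)=10 f(11,11)=1
t=12: f(12,0)=132 f(12,2)=297 f(12,4)=275 f(12,6)=154 f(12,8)=54 f(12,10)=11 f(12,12)=1
t=13: f(13,1)=429 f(13,3)=572 f(13,5)=429 f(13,7)=208 f(13,9)=65 f(13,11)=12 f(13,13)=1
t=14: f(14,0)=429 f(14,2)=1001 f(14,4)=1001 f(14,6)=637 f(14,8)=273 f(14,10)=77 f(14,12)=13 f(14,14)=1
Σ_s f(14,s) = 3432
P = 3432/16384 = 429/2048

Answer: 429/2048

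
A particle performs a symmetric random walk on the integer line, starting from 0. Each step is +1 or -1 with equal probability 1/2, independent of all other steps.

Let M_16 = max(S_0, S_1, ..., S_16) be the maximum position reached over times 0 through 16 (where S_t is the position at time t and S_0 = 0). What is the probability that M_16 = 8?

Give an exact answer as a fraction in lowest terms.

Let M_16 = max(S_0,...,S_16). Use the reflection principle: for j ≥ 1, #{paths with M_16 ≥ j} = #{S_16 ≥ j} + #{S_16 ≥ j+1}.
By reflection, #{M_16 ≥ 8} = #{S_16 ≥ 8} + #{S_16 ≥ 9} = 2517 + 697 = 3214.
#{M_16 ≥ 9} = #{S_16 ≥ 9} + #{S_16 ≥ 10} = 697 + 697 = 1394.
#{M_16 = 8} = 3214 - 1394 = 1820.
P(M_16 = 8) = 1820/65536 = 455/16384

Answer: 455/16384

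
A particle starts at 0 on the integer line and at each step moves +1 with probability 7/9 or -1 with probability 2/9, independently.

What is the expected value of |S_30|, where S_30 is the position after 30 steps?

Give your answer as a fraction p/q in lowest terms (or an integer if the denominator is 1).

S_30 takes values m ≡ 0 (mod 2) with |m| ≤ 30; P(S_30=m) = C(30,(30+m)/2) · (7/9)^((30+m)/2) · (2/9)^((30-m)/2).
Distribution: P(S=-30)=1073741824/42391158275216203514294433201, P(S=-28)=37580963840/14130386091738734504764811067, P(S=-26)=1907233914880/14130386091738734504764811067, P(S=-24)=186908923658240/42391158275216203514294433201, P(S=-22)=163545308200960/1570042899082081611640534563, P(S=-20)=2976524609257472/1570042899082081611640534563, P(S=-18)=130222951655014400/4710128697246244834921603689, P(S=-16)=520891806620057600/1570042899082081611640534563, P(S=-14)=5241473804114329600/1570042899082081611640534563, P(S=-12)=403593482916803379200/14130386091738734504764811067, P(S=-10)=988804033146168279040/4710128697246244834921603689, P(S=-8)=6292389301839252684800/4710128697246244834921603689, P(S=-6)=104610972143077575884800/14130386091738734504764811067, P(S=-4)=56328985000118694707200/1570042899082081611640534563, P(S=-2)=239398186250504452505600/1570042899082081611640534563, P(S=0)=2681259686005649868062720/4710128697246244834921603689, P(S=2)=2932627781568679543193600/1570042899082081611640534563, P(S=4)=8452868311580311624499200/1570042899082081611640534563, P(S=6)=192302754088452089457356800/14130386091738734504764811067, P(S=8)=141696766170438381705420800/4710128697246244834921603689, P(S=10)=272766274878093884782935040/4710128697246244834921603689, P(S=12)=1363831374390469423914675200/14130386091738734504764811067, P(S=14)=216973173198483771986425600/1570042899082081611640534563, P(S=16)=264141254328588939809561600/1570042899082081611640534563, P(S=18)=808932591381303628166782400/4710128697246244834921603689, P(S=20)=226501125586765015886699072/1570042899082081611640534563, P(S=22)=152452680683399529923739760/1570042899082081611640534563, P(S=24)=2134337529567593418932356640/42391158275216203514294433201, P(S=26)=266792191195949177366544580/14130386091738734504764811067, P(S=28)=64398115116263594536752140/14130386091738734504764811067, P(S=30)=22539340290692258087863249/42391158275216203514294433201
E[|S_30|] = Σ_m |m|·P(S_30=m) = 26168970750094086089918558450/1570042899082081611640534563

Answer: 26168970750094086089918558450/1570042899082081611640534563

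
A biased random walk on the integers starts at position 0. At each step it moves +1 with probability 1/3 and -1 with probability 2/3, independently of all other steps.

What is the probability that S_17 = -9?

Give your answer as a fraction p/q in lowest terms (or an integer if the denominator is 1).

Answer: 19496960/129140163

Derivation:
To reach position -9 after 17 steps: need 4 steps of +1 and 13 steps of -1.
Number of such sequences: C(17,4) = 2380
Each has probability (1/3)^4 · (2/3)^13 = 8192/129140163
P = 2380 · 8192/129140163 = 19496960/129140163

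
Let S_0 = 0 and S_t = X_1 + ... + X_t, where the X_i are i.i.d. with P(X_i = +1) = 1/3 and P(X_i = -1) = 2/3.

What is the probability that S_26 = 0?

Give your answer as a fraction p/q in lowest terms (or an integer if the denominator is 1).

Answer: 85201715200/2541865828329

Derivation:
To be at 0 after 26 steps: need exactly 13 steps of +1 and 13 of -1.
Number of such sequences: C(26,13) = 10400600
Each has probability (1/3)^13 · (2/3)^13 = 8192/2541865828329
P = 10400600 · 8192/2541865828329 = 85201715200/2541865828329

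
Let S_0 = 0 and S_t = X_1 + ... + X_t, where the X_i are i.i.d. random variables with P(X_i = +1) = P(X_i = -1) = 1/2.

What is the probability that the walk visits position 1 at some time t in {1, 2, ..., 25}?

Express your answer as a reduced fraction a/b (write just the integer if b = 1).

Answer: 7088533/8388608

Derivation:
Count via complement. Let g(t,s) = #length-t paths at position s with S_1..S_t all ≠ 1.
g(t,s) = g(t-1,s-1) + g(t-1,s+1) for s ≠ 1; g(t,1) = 0.
t=0: g(0,0)=1
t=1: g(1,-1)=1
t=2: g(2,-2)=1 g(2,0)=1
t=3: g(3,-3)=1 g(3,-1)=2
t=4: g(4,-4)=1 g(4,-2)=3 g(4,0)=2
t=5: g(5,-5)=1 g(5,-3)=4 g(5,-1)=5
t=6: g(6,-6)=1 g(6,-4)=5 g(6,-2)=9 g(6,0)=5
t=7: g(7,-7)=1 g(7,-5)=6 g(7,-3)=14 g(7,-1)=14
t=8: g(8,-8)=1 g(8,-6)=7 g(8,-4)=20 g(8,-2)=28 g(8,0)=14
t=9: g(9,-9)=1 g(9,-7)=8 g(9,-5)=27 g(9,-3)=48 g(9,-1)=42
t=10: g(10,-10)=1 g(10,-8)=9 g(10,-6)=35 g(10,-4)=75 g(10,-2)=90 g(10,0)=42
t=11: g(11,-11)=1 g(11,-9)=10 g(11,-7)=44 g(11,-5)=110 g(11,-3)=165 g(11,-1)=132
t=12: g(12,-12)=1 g(12,-10)=11 g(12,-8)=54 g(12,-6)=154 g(12,-4)=275 g(12,-2)=297 g(12,0)=132
t=13: g(13,-13)=1 g(13,-11)=12 g(13,-9)=65 g(13,-7)=208 g(13,-5)=429 g(13,-3)=572 g(13,-1)=429
t=14: g(14,-14)=1 g(14,-12)=13 g(14,-10)=77 g(14,-8)=273 g(14,-6)=637 g(14,-4)=1001 g(14,-2)=1001 g(14,0)=429
t=15: g(15,-15)=1 g(15,-13)=14 g(15,-11)=90 g(15,-9)=350 g(15,-7)=910 g(15,-5)=1638 g(15,-3)=2002 g(15,-1)=1430
t=16: g(16,-16)=1 g(16,-14)=15 g(16,-12)=104 g(16,-10)=440 g(16,-8)=1260 g(16,-6)=2548 g(16,-4)=3640 g(16,-2)=3432 g(16,0)=1430
t=17: g(17,-17)=1 g(17,-15)=16 g(17,-13)=119 g(17,-11)=544 g(17,-9)=1700 g(17,-7)=3808 g(17,-5)=6188 g(17,-3)=7072 g(17,-1)=4862
t=18: g(18,-18)=1 g(18,-16)=17 g(18,-14)=135 g(18,-12)=663 g(18,-10)=2244 g(18,-8)=5508 g(18,-6)=9996 g(18,-4)=13260 g(18,-2)=11934 g(18,0)=4862
t=19: g(19,-19)=1 g(19,-17)=18 g(19,-15)=152 g(19,-13)=798 g(19,-11)=2907 g(19,-9)=7752 g(19,-7)=15504 g(19,-5)=23256 g(19,-3)=25194 g(19,-1)=16796
t=20: g(20,-20)=1 g(20,-18)=19 g(20,-16)=170 g(20,-14)=950 g(20,-12)=3705 g(20,-10)=10659 g(20,-8)=23256 g(20,-6)=38760 g(20,-4)=48450 g(20,-2)=41990 g(20,0)=16796
t=21: g(21,-21)=1 g(21,-19)=20 g(21,-17)=189 g(21,-15)=1120 g(21,-13)=4655 g(21,-11)=14364 g(21,-9)=33915 g(21,-7)=62016 g(21,-5)=87210 g(21,-3)=90440 g(21,-1)=58786
t=22: g(22,-22)=1 g(22,-20)=21 g(22,-18)=209 g(22,-16)=1309 g(22,-14)=5775 g(22,-12)=19019 g(22,-10)=48279 g(22,-8)=95931 g(22,-6)=149226 g(22,-4)=177650 g(22,-2)=149226 g(22,0)=58786
t=23: g(23,-23)=1 g(23,-21)=22 g(23,-19)=230 g(23,-17)=1518 g(23,-15)=7084 g(23,-13)=24794 g(23,-11)=67298 g(23,-9)=144210 g(23,-7)=245157 g(23,-5)=326876 g(23,-3)=326876 g(23,-1)=208012
t=24: g(24,-24)=1 g(24,-22)=23 g(24,-20)=252 g(24,-18)=1748 g(24,-16)=8602 g(24,-14)=31878 g(24,-12)=92092 g(24,-10)=211508 g(24,-8)=389367 g(24,-6)=572033 g(24,-4)=653752 g(24,-2)=534888 g(24,0)=208012
t=25: g(25,-25)=1 g(25,-23)=24 g(25,-21)=275 g(25,-19)=2000 g(25,-17)=10350 g(25,-15)=40480 g(25,-13)=123970 g(25,-11)=303600 g(25,-9)=600875 g(25,-7)=961400 g(25,-5)=1225785 g(25,-3)=1188640 g(25,-1)=742900
Paths never hitting 1: Σ_s g(25,s) = 5200300
Paths hitting 1: 2^25 - 5200300 = 28354132
P = 28354132/33554432 = 7088533/8388608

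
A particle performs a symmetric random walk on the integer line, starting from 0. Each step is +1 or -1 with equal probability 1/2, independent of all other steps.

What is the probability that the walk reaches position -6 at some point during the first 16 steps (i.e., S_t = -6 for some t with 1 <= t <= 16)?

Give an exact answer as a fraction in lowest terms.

Count via complement. Let g(t,s) = #length-t paths at position s with S_1..S_t all ≠ -6.
g(t,s) = g(t-1,s-1) + g(t-1,s+1) for s ≠ -6; g(t,-6) = 0.
t=0: g(0,0)=1
t=1: g(1,-1)=1 g(1,1)=1
t=2: g(2,-2)=1 g(2,0)=2 g(2,2)=1
t=3: g(3,-3)=1 g(3,-1)=3 g(3,1)=3 g(3,3)=1
t=4: g(4,-4)=1 g(4,-2)=4 g(4,0)=6 g(4,2)=4 g(4,4)=1
t=5: g(5,-5)=1 g(5,-3)=5 g(5,-1)=10 g(5,1)=10 g(5,3)=5 g(5,5)=1
t=6: g(6,-4)=6 g(6,-2)=15 g(6,0)=20 g(6,2)=15 g(6,4)=6 g(6,6)=1
t=7: g(7,-5)=6 g(7,-3)=21 g(7,-1)=35 g(7,1)=35 g(7,3)=21 g(7,5)=7 g(7,7)=1
t=8: g(8,-4)=27 g(8,-2)=56 g(8,0)=70 g(8,2)=56 g(8,4)=28 g(8,6)=8 g(8,8)=1
t=9: g(9,-5)=27 g(9,-3)=83 g(9,-1)=126 g(9,1)=126 g(9,3)=84 g(9,5)=36 g(9,7)=9 g(9,9)=1
t=10: g(10,-4)=110 g(10,-2)=209 g(10,0)=252 g(10,2)=210 g(10,4)=120 g(10,6)=45 g(10,8)=10 g(10,10)=1
t=11: g(11,-5)=110 g(11,-3)=319 g(11,-1)=461 g(11,1)=462 g(11,3)=330 g(11,5)=165 g(11,7)=55 g(11,9)=11 g(11,11)=1
t=12: g(12,-4)=429 g(12,-2)=780 g(12,0)=923 g(12,2)=792 g(12,4)=495 g(12,6)=220 g(12,8)=66 g(12,10)=12 g(12,12)=1
t=13: g(13,-5)=429 g(13,-3)=1209 g(13,-1)=1703 g(13,1)=1715 g(13,3)=1287 g(13,5)=715 g(13,7)=286 g(13,9)=78 g(13,11)=13 g(13,13)=1
t=14: g(14,-4)=1638 g(14,-2)=2912 g(14,0)=3418 g(14,2)=3002 g(14,4)=2002 g(14,6)=1001 g(14,8)=364 g(14,10)=91 g(14,12)=14 g(14,14)=1
t=15: g(15,-5)=1638 g(15,-3)=4550 g(15,-1)=6330 g(15,1)=6420 g(15,3)=5004 g(15,5)=3003 g(15,7)=1365 g(15,9)=455 g(15,11)=105 g(15,13)=15 g(15,15)=1
t=16: g(16,-4)=6188 g(16,-2)=10880 g(16,0)=12750 g(16,2)=11424 g(16,4)=8007 g(16,6)=4368 g(16,8)=1820 g(16,10)=560 g(16,12)=120 g(16,14)=16 g(16,16)=1
Paths never hitting -6: Σ_s g(16,s) = 56134
Paths hitting -6: 2^16 - 56134 = 9402
P = 9402/65536 = 4701/32768

Answer: 4701/32768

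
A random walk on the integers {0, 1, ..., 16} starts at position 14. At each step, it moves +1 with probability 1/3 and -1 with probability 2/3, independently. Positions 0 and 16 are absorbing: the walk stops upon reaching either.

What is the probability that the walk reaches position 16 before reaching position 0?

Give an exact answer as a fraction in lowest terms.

Biased walk: p = 1/3, q = 2/3, r = q/p = 2
Gambler's ruin: P(hit 16 before 0 | start at 14) = (1 - r^a)/(1 - r^N)
r^14 = 16384; r^16 = 65536
P = (1 - 16384) / (1 - 65536) = -16383 / -65535 = 5461/21845

Answer: 5461/21845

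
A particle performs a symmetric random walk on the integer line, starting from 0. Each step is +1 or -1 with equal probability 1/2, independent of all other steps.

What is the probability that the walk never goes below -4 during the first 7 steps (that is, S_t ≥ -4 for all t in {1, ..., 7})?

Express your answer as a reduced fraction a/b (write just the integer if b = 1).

Let f(t,s) = #length-t paths at position s with S_1..S_t all ≥ -4.
f(t,s) = f(t-1,s-1) + f(t-1,s+1) for s ≥ -4; f(t,s) = 0 for s < -4.
t=0: f(0,0)=1
t=1: f(1,-1)=1 f(1,1)=1
t=2: f(2,-2)=1 f(2,0)=2 f(2,2)=1
t=3: f(3,-3)=1 f(3,-1)=3 f(3,1)=3 f(3,3)=1
t=4: f(4,-4)=1 f(4,-2)=4 f(4,0)=6 f(4,2)=4 f(4,4)=1
t=5: f(5,-3)=5 f(5,-1)=10 f(5,1)=10 f(5,3)=5 f(5,5)=1
t=6: f(6,-4)=5 f(6,-2)=15 f(6,0)=20 f(6,2)=15 f(6,4)=6 f(6,6)=1
t=7: f(7,-3)=20 f(7,-1)=35 f(7,1)=35 f(7,3)=21 f(7,5)=7 f(7,7)=1
Σ_s f(7,s) = 119
P = 119/128 = 119/128

Answer: 119/128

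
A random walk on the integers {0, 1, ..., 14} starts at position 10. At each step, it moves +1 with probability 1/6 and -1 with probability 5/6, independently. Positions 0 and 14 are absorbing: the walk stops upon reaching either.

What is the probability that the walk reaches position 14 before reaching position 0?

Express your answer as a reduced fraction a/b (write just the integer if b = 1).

Biased walk: p = 1/6, q = 5/6, r = q/p = 5
Gambler's ruin: P(hit 14 before 0 | start at 10) = (1 - r^a)/(1 - r^N)
r^10 = 9765625; r^14 = 6103515625
P = (1 - 9765625) / (1 - 6103515625) = -9765624 / -6103515624 = 406901/254313151

Answer: 406901/254313151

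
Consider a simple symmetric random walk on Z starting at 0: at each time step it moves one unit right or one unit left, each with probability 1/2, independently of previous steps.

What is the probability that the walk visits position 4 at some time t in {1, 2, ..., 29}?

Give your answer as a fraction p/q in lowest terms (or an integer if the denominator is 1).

Answer: 123012781/268435456

Derivation:
Count via complement. Let g(t,s) = #length-t paths at position s with S_1..S_t all ≠ 4.
g(t,s) = g(t-1,s-1) + g(t-1,s+1) for s ≠ 4; g(t,4) = 0.
t=0: g(0,0)=1
t=1: g(1,-1)=1 g(1,1)=1
t=2: g(2,-2)=1 g(2,0)=2 g(2,2)=1
t=3: g(3,-3)=1 g(3,-1)=3 g(3,1)=3 g(3,3)=1
t=4: g(4,-4)=1 g(4,-2)=4 g(4,0)=6 g(4,2)=4
t=5: g(5,-5)=1 g(5,-3)=5 g(5,-1)=10 g(5,1)=10 g(5,3)=4
t=6: g(6,-6)=1 g(6,-4)=6 g(6,-2)=15 g(6,0)=20 g(6,2)=14
t=7: g(7,-7)=1 g(7,-5)=7 g(7,-3)=21 g(7,-1)=35 g(7,1)=34 g(7,3)=14
t=8: g(8,-8)=1 g(8,-6)=8 g(8,-4)=28 g(8,-2)=56 g(8,0)=69 g(8,2)=48
t=9: g(9,-9)=1 g(9,-7)=9 g(9,-5)=36 g(9,-3)=84 g(9,-1)=125 g(9,1)=117 g(9,3)=48
t=10: g(10,-10)=1 g(10,-8)=10 g(10,-6)=45 g(10,-4)=120 g(10,-2)=209 g(10,0)=242 g(10,2)=165
t=11: g(11,-11)=1 g(11,-9)=11 g(11,-7)=55 g(11,-5)=165 g(11,-3)=329 g(11,-1)=451 g(11,1)=407 g(11,3)=165
t=12: g(12,-12)=1 g(12,-10)=12 g(12,-8)=66 g(12,-6)=220 g(12,-4)=494 g(12,-2)=780 g(12,0)=858 g(12,2)=572
t=13: g(13,-13)=1 g(13,-11)=13 g(13,-9)=78 g(13,-7)=286 g(13,-5)=714 g(13,-3)=1274 g(13,-1)=1638 g(13,1)=1430 g(13,3)=572
t=14: g(14,-14)=1 g(14,-12)=14 g(14,-10)=91 g(14,-8)=364 g(14,-6)=1000 g(14,-4)=1988 g(14,-2)=2912 g(14,0)=3068 g(14,2)=2002
t=15: g(15,-15)=1 g(15,-13)=15 g(15,-11)=105 g(15,-9)=455 g(15,-7)=1364 g(15,-5)=2988 g(15,-3)=4900 g(15,-1)=5980 g(15,1)=5070 g(15,3)=2002
t=16: g(16,-16)=1 g(16,-14)=16 g(16,-12)=120 g(16,-10)=560 g(16,-8)=1819 g(16,-6)=4352 g(16,-4)=7888 g(16,-2)=10880 g(16,0)=11050 g(16,2)=7072
t=17: g(17,-17)=1 g(17,-15)=17 g(17,-13)=136 g(17,-11)=680 g(17,-9)=2379 g(17,-7)=6171 g(17,-5)=12240 g(17,-3)=18768 g(17,-1)=21930 g(17,1)=18122 g(17,3)=7072
t=18: g(18,-18)=1 g(18,-16)=18 g(18,-14)=153 g(18,-12)=816 g(18,-10)=3059 g(18,-8)=8550 g(18,-6)=18411 g(18,-4)=31008 g(18,-2)=40698 g(18,0)=40052 g(18,2)=25194
t=19: g(19,-19)=1 g(19,-17)=19 g(19,-15)=171 g(19,-13)=969 g(19,-11)=3875 g(19,-9)=11609 g(19,-7)=26961 g(19,-5)=49419 g(19,-3)=71706 g(19,-1)=80750 g(19,1)=65246 g(19,3)=25194
t=20: g(20,-20)=1 g(20,-18)=20 g(20,-16)=190 g(20,-14)=1140 g(20,-12)=4844 g(20,-10)=15484 g(20,-8)=38570 g(20,-6)=76380 g(20,-4)=121125 g(20,-2)=152456 g(20,0)=145996 g(20,2)=90440
t=21: g(21,-21)=1 g(21,-19)=21 g(21,-17)=210 g(21,-15)=1330 g(21,-13)=5984 g(21,-11)=20328 g(21,-9)=54054 g(21,-7)=114950 g(21,-5)=197505 g(21,-3)=273581 g(21,-1)=298452 g(21,1)=236436 g(21,3)=90440
t=22: g(22,-22)=1 g(22,-20)=22 g(22,-18)=231 g(22,-16)=1540 g(22,-14)=7314 g(22,-12)=26312 g(22,-10)=74382 g(22,-8)=169004 g(22,-6)=312455 g(22,-4)=471086 g(22,-2)=572033 g(22,0)=534888 g(22,2)=326876
t=23: g(23,-23)=1 g(23,-21)=23 g(23,-19)=253 g(23,-17)=1771 g(23,-15)=8854 g(23,-13)=33626 g(23,-11)=100694 g(23,-9)=243386 g(23,-7)=481459 g(23,-5)=783541 g(23,-3)=1043119 g(23,-1)=1106921 g(23,1)=861764 g(23,3)=326876
t=24: g(24,-24)=1 g(24,-22)=24 g(24,-20)=276 g(24,-18)=2024 g(24,-16)=10625 g(24,-14)=42480 g(24,-12)=134320 g(24,-10)=344080 g(24,-8)=724845 g(24,-6)=1265000 g(24,-4)=1826660 g(24,-2)=2150040 g(24,0)=1968685 g(24,2)=1188640
t=25: g(25,-25)=1 g(25,-23)=25 g(25,-21)=300 g(25,-19)=2300 g(25,-17)=12649 g(25,-15)=53105 g(25,-13)=176800 g(25,-11)=478400 g(25,-9)=1068925 g(25,-7)=1989845 g(25,-5)=3091660 g(25,-3)=3976700 g(25,-1)=4118725 g(25,1)=3157325 g(25,3)=1188640
t=26: g(26,-26)=1 g(26,-24)=26 g(26,-22)=325 g(26,-20)=2600 g(26,-18)=14949 g(26,-16)=65754 g(26,-14)=229905 g(26,-12)=655200 g(26,-10)=1547325 g(26,-8)=3058770 g(26,-6)=5081505 g(26,-4)=7068360 g(26,-2)=8095425 g(26,0)=7276050 g(26,2)=4345965
t=27: g(27,-27)=1 g(27,-25)=27 g(27,-23)=351 g(27,-21)=2925 g(27,-19)=17549 g(27,-17)=80703 g(27,-15)=295659 g(27,-13)=885105 g(27,-11)=2202525 g(27,-9)=4606095 g(27,-7)=8140275 g(27,-5)=12149865 g(27,-3)=15163785 g(27,-1)=15371475 g(27,1)=11622015 g(27,3)=4345965
t=28: g(28,-28)=1 g(28,-26)=28 g(28,-24)=378 g(28,-22)=3276 g(28,-20)=20474 g(28,-18)=98252 g(28,-16)=376362 g(28,-14)=1180764 g(28,-12)=3087630 g(28,-10)=6808620 g(28,-8)=12746370 g(28,-6)=20290140 g(28,-4)=27313650 g(28,-2)=30535260 g(28,0)=26993490 g(28,2)=15967980
t=29: g(29,-29)=1 g(29,-27)=29 g(29,-25)=406 g(29,-23)=3654 g(29,-21)=23750 g(29,-19)=118726 g(29,-17)=474614 g(29,-15)=1557126 g(29,-13)=4268394 g(29,-11)=9896250 g(29,-9)=19554990 g(29,-7)=33036510 g(29,-5)=47603790 g(29,-3)=57848910 g(29,-1)=57528750 g(29,1)=42961470 g(29,3)=15967980
Paths never hitting 4: Σ_s g(29,s) = 290845350
Paths hitting 4: 2^29 - 290845350 = 246025562
P = 246025562/536870912 = 123012781/268435456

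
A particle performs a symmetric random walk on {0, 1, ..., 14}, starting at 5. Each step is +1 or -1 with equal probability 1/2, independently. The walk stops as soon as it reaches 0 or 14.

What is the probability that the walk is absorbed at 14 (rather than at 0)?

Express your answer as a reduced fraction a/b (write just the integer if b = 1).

Symmetric walk (p = 1/2): the harmonic-function argument gives P(hit 14 before 0 | start at 5) = a/N.
P = 5/14 = 5/14

Answer: 5/14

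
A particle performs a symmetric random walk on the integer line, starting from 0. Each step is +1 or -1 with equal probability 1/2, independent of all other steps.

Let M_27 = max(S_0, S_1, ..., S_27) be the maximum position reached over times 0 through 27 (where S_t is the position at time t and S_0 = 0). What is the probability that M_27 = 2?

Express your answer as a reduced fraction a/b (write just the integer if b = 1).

Answer: 4345965/33554432

Derivation:
Let M_27 = max(S_0,...,S_27). Use the reflection principle: for j ≥ 1, #{paths with M_27 ≥ j} = #{S_27 ≥ j} + #{S_27 ≥ j+1}.
By reflection, #{M_27 ≥ 2} = #{S_27 ≥ 2} + #{S_27 ≥ 3} = 47050564 + 47050564 = 94101128.
#{M_27 ≥ 3} = #{S_27 ≥ 3} + #{S_27 ≥ 4} = 47050564 + 29666704 = 76717268.
#{M_27 = 2} = 94101128 - 76717268 = 17383860.
P(M_27 = 2) = 17383860/134217728 = 4345965/33554432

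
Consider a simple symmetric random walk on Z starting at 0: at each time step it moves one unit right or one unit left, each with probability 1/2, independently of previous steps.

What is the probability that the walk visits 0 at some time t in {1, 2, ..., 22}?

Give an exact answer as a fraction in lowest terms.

Count via complement. Let g(t,s) = #length-t paths at position s with S_1..S_t all ≠ 0.
g(t,s) = g(t-1,s-1) + g(t-1,s+1) for s ≠ 0; g(t,0) = 0.
t=0: g(0,0)=1
t=1: g(1,-1)=1 g(1,1)=1
t=2: g(2,-2)=1 g(2,2)=1
t=3: g(3,-3)=1 g(3,-1)=1 g(3,1)=1 g(3,3)=1
t=4: g(4,-4)=1 g(4,-2)=2 g(4,2)=2 g(4,4)=1
t=5: g(5,-5)=1 g(5,-3)=3 g(5,-1)=2 g(5,1)=2 g(5,3)=3 g(5,5)=1
t=6: g(6,-6)=1 g(6,-4)=4 g(6,-2)=5 g(6,2)=5 g(6,4)=4 g(6,6)=1
t=7: g(7,-7)=1 g(7,-5)=5 g(7,-3)=9 g(7,-1)=5 g(7,1)=5 g(7,3)=9 g(7,5)=5 g(7,7)=1
t=8: g(8,-8)=1 g(8,-6)=6 g(8,-4)=14 g(8,-2)=14 g(8,2)=14 g(8,4)=14 g(8,6)=6 g(8,8)=1
t=9: g(9,-9)=1 g(9,-7)=7 g(9,-5)=20 g(9,-3)=28 g(9,-1)=14 g(9,1)=14 g(9,3)=28 g(9,5)=20 g(9,7)=7 g(9,9)=1
t=10: g(10,-10)=1 g(10,-8)=8 g(10,-6)=27 g(10,-4)=48 g(10,-2)=42 g(10,2)=42 g(10,4)=48 g(10,6)=27 g(10,8)=8 g(10,10)=1
t=11: g(11,-11)=1 g(11,-9)=9 g(11,-7)=35 g(11,-5)=75 g(11,-3)=90 g(11,-1)=42 g(11,1)=42 g(11,3)=90 g(11,5)=75 g(11,7)=35 g(11,9)=9 g(11,11)=1
t=12: g(12,-12)=1 g(12,-10)=10 g(12,-8)=44 g(12,-6)=110 g(12,-4)=165 g(12,-2)=132 g(12,2)=132 g(12,4)=165 g(12,6)=110 g(12,8)=44 g(12,10)=10 g(12,12)=1
t=13: g(13,-13)=1 g(13,-11)=11 g(13,-9)=54 g(13,-7)=154 g(13,-5)=275 g(13,-3)=297 g(13,-1)=132 g(13,1)=132 g(13,3)=297 g(13,5)=275 g(13,7)=154 g(13,9)=54 g(13,11)=11 g(13,13)=1
t=14: g(14,-14)=1 g(14,-12)=12 g(14,-10)=65 g(14,-8)=208 g(14,-6)=429 g(14,-4)=572 g(14,-2)=429 g(14,2)=429 g(14,4)=572 g(14,6)=429 g(14,8)=208 g(14,10)=65 g(14,12)=12 g(14,14)=1
t=15: g(15,-15)=1 g(15,-13)=13 g(15,-11)=77 g(15,-9)=273 g(15,-7)=637 g(15,-5)=1001 g(15,-3)=1001 g(15,-1)=429 g(15,1)=429 g(15,3)=1001 g(15,5)=1001 g(15,7)=637 g(15,9)=273 g(15,11)=77 g(15,13)=13 g(15,15)=1
t=16: g(16,-16)=1 g(16,-14)=14 g(16,-12)=90 g(16,-10)=350 g(16,-8)=910 g(16,-6)=1638 g(16,-4)=2002 g(16,-2)=1430 g(16,2)=1430 g(16,4)=2002 g(16,6)=1638 g(16,8)=910 g(16,10)=350 g(16,12)=90 g(16,14)=14 g(16,16)=1
t=17: g(17,-17)=1 g(17,-15)=15 g(17,-13)=104 g(17,-11)=440 g(17,-9)=1260 g(17,-7)=2548 g(17,-5)=3640 g(17,-3)=3432 g(17,-1)=1430 g(17,1)=1430 g(17,3)=3432 g(17,5)=3640 g(17,7)=2548 g(17,9)=1260 g(17,11)=440 g(17,13)=104 g(17,15)=15 g(17,17)=1
t=18: g(18,-18)=1 g(18,-16)=16 g(18,-14)=119 g(18,-12)=544 g(18,-10)=1700 g(18,-8)=3808 g(18,-6)=6188 g(18,-4)=7072 g(18,-2)=4862 g(18,2)=4862 g(18,4)=7072 g(18,6)=6188 g(18,8)=3808 g(18,10)=1700 g(18,12)=544 g(18,14)=119 g(18,16)=16 g(18,18)=1
t=19: g(19,-19)=1 g(19,-17)=17 g(19,-15)=135 g(19,-13)=663 g(19,-11)=2244 g(19,-9)=5508 g(19,-7)=9996 g(19,-5)=13260 g(19,-3)=11934 g(19,-1)=4862 g(19,1)=4862 g(19,3)=11934 g(19,5)=13260 g(19,7)=9996 g(19,9)=5508 g(19,11)=2244 g(19,13)=663 g(19,15)=135 g(19,17)=17 g(19,19)=1
t=20: g(20,-20)=1 g(20,-18)=18 g(20,-16)=152 g(20,-14)=798 g(20,-12)=2907 g(20,-10)=7752 g(20,-8)=15504 g(20,-6)=23256 g(20,-4)=25194 g(20,-2)=16796 g(20,2)=16796 g(20,4)=25194 g(20,6)=23256 g(20,8)=15504 g(20,10)=7752 g(20,12)=2907 g(20,14)=798 g(20,16)=152 g(20,18)=18 g(20,20)=1
t=21: g(21,-21)=1 g(21,-19)=19 g(21,-17)=170 g(21,-15)=950 g(21,-13)=3705 g(21,-11)=10659 g(21,-9)=23256 g(21,-7)=38760 g(21,-5)=48450 g(21,-3)=41990 g(21,-1)=16796 g(21,1)=16796 g(21,3)=41990 g(21,5)=48450 g(21,7)=38760 g(21,9)=23256 g(21,11)=10659 g(21,13)=3705 g(21,15)=950 g(21,17)=170 g(21,19)=19 g(21,21)=1
t=22: g(22,-22)=1 g(22,-20)=20 g(22,-18)=189 g(22,-16)=1120 g(22,-14)=4655 g(22,-12)=14364 g(22,-10)=33915 g(22,-8)=62016 g(22,-6)=87210 g(22,-4)=90440 g(22,-2)=58786 g(22,2)=58786 g(22,4)=90440 g(22,6)=87210 g(22,8)=62016 g(22,10)=33915 g(22,12)=14364 g(22,14)=4655 g(22,16)=1120 g(22,18)=189 g(22,20)=20 g(22,22)=1
Paths never hitting 0: Σ_s g(22,s) = 705432
Paths hitting 0: 2^22 - 705432 = 3488872
P = 3488872/4194304 = 436109/524288

Answer: 436109/524288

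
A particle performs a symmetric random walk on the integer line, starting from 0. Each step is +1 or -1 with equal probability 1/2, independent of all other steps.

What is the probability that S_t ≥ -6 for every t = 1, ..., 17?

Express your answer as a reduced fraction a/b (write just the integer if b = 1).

Answer: 14807/16384

Derivation:
Let f(t,s) = #length-t paths at position s with S_1..S_t all ≥ -6.
f(t,s) = f(t-1,s-1) + f(t-1,s+1) for s ≥ -6; f(t,s) = 0 for s < -6.
t=0: f(0,0)=1
t=1: f(1,-1)=1 f(1,1)=1
t=2: f(2,-2)=1 f(2,0)=2 f(2,2)=1
t=3: f(3,-3)=1 f(3,-1)=3 f(3,1)=3 f(3,3)=1
t=4: f(4,-4)=1 f(4,-2)=4 f(4,0)=6 f(4,2)=4 f(4,4)=1
t=5: f(5,-5)=1 f(5,-3)=5 f(5,-1)=10 f(5,1)=10 f(5,3)=5 f(5,5)=1
t=6: f(6,-6)=1 f(6,-4)=6 f(6,-2)=15 f(6,0)=20 f(6,2)=15 f(6,4)=6 f(6,6)=1
t=7: f(7,-5)=7 f(7,-3)=21 f(7,-1)=35 f(7,1)=35 f(7,3)=21 f(7,5)=7 f(7,7)=1
t=8: f(8,-6)=7 f(8,-4)=28 f(8,-2)=56 f(8,0)=70 f(8,2)=56 f(8,4)=28 f(8,6)=8 f(8,8)=1
t=9: f(9,-5)=35 f(9,-3)=84 f(9,-1)=126 f(9,1)=126 f(9,3)=84 f(9,5)=36 f(9,7)=9 f(9,9)=1
t=10: f(10,-6)=35 f(10,-4)=119 f(10,-2)=210 f(10,0)=252 f(10,2)=210 f(10,4)=120 f(10,6)=45 f(10,8)=10 f(10,10)=1
t=11: f(11,-5)=154 f(11,-3)=329 f(11,-1)=462 f(11,1)=462 f(11,3)=330 f(11,5)=165 f(11,7)=55 f(11,9)=11 f(11,11)=1
t=12: f(12,-6)=154 f(12,-4)=483 f(12,-2)=791 f(12,0)=924 f(12,2)=792 f(12,4)=495 f(12,6)=220 f(12,8)=66 f(12,10)=12 f(12,12)=1
t=13: f(13,-5)=637 f(13,-3)=1274 f(13,-1)=1715 f(13,1)=1716 f(13,3)=1287 f(13,5)=715 f(13,7)=286 f(13,9)=78 f(13,11)=13 f(13,13)=1
t=14: f(14,-6)=637 f(14,-4)=1911 f(14,-2)=2989 f(14,0)=3431 f(14,2)=3003 f(14,4)=2002 f(14,6)=1001 f(14,8)=364 f(14,10)=91 f(14,12)=14 f(14,14)=1
t=15: f(15,-5)=2548 f(15,-3)=4900 f(15,-1)=6420 f(15,1)=6434 f(15,3)=5005 f(15,5)=3003 f(15,7)=1365 f(15,9)=455 f(15,11)=105 f(15,13)=15 f(15,15)=1
t=16: f(16,-6)=2548 f(16,-4)=7448 f(16,-2)=11320 f(16,0)=12854 f(16,2)=11439 f(16,4)=8008 f(16,6)=4368 f(16,8)=1820 f(16,10)=560 f(16,12)=120 f(16,14)=16 f(16,16)=1
t=17: f(17,-5)=9996 f(17,-3)=18768 f(17,-1)=24174 f(17,1)=24293 f(17,3)=19447 f(17,5)=12376 f(17,7)=6188 f(17,9)=2380 f(17,11)=680 f(17,13)=136 f(17,15)=17 f(17,17)=1
Σ_s f(17,s) = 118456
P = 118456/131072 = 14807/16384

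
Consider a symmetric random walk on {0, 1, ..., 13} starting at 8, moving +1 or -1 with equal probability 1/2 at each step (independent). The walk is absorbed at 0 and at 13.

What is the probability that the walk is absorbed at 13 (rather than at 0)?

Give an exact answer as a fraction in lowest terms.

Symmetric walk (p = 1/2): the harmonic-function argument gives P(hit 13 before 0 | start at 8) = a/N.
P = 8/13 = 8/13

Answer: 8/13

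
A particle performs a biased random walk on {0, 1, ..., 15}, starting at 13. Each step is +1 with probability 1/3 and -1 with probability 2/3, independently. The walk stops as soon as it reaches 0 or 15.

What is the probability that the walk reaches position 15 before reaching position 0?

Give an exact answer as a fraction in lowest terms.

Answer: 8191/32767

Derivation:
Biased walk: p = 1/3, q = 2/3, r = q/p = 2
Gambler's ruin: P(hit 15 before 0 | start at 13) = (1 - r^a)/(1 - r^N)
r^13 = 8192; r^15 = 32768
P = (1 - 8192) / (1 - 32768) = -8191 / -32767 = 8191/32767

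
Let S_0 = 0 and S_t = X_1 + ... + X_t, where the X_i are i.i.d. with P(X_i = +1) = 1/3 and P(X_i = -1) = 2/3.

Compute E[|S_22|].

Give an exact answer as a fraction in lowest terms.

Answer: 236264907934/31381059609

Derivation:
S_22 takes values m ≡ 0 (mod 2) with |m| ≤ 22; P(S_22=m) = C(22,(22+m)/2) · (1/3)^((22+m)/2) · (2/3)^((22-m)/2).
Distribution: P(S=-22)=4194304/31381059609, P(S=-20)=46137344/31381059609, P(S=-18)=80740352/10460353203, P(S=-16)=807403520/31381059609, P(S=-14)=1917583360/31381059609, P(S=-12)=383516672/3486784401, P(S=-10)=1629945856/10460353203, P(S=-8)=1862795264/10460353203, P(S=-6)=582123520/3486784401, P(S=-4)=4074864640/31381059609, P(S=-2)=2648662016/31381059609, P(S=0)=481574912/10460353203, P(S=2)=662165504/31381059609, P(S=4)=254679040/31381059609, P(S=6)=9095680/3486784401, P(S=8)=7276544/10460353203, P(S=10)=1591744/10460353203, P(S=12)=93632/3486784401, P(S=14)=117040/31381059609, P(S=16)=12320/31381059609, P(S=18)=308/10460353203, P(S=20)=44/31381059609, P(S=22)=1/31381059609
E[|S_22|] = Σ_m |m|·P(S_22=m) = 236264907934/31381059609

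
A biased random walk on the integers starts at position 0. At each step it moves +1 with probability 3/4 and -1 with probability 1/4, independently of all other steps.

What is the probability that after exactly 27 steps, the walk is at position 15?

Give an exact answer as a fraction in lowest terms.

To reach position 15 after 27 steps: need 21 steps of +1 and 6 steps of -1.
Number of such sequences: C(27,21) = 296010
Each has probability (3/4)^21 · (1/4)^6 = 10460353203/18014398509481984
P = 296010 · 10460353203/18014398509481984 = 1548184575810015/9007199254740992

Answer: 1548184575810015/9007199254740992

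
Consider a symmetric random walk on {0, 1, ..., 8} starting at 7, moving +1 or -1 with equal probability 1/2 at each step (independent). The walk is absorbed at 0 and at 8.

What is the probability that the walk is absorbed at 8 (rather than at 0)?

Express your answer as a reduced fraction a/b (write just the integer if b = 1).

Symmetric walk (p = 1/2): the harmonic-function argument gives P(hit 8 before 0 | start at 7) = a/N.
P = 7/8 = 7/8

Answer: 7/8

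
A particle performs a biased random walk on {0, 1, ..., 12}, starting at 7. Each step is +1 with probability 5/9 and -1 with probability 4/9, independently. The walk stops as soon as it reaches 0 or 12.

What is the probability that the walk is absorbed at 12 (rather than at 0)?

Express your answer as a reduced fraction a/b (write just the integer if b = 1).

Answer: 192940625/227363409

Derivation:
Biased walk: p = 5/9, q = 4/9, r = q/p = 4/5
Gambler's ruin: P(hit 12 before 0 | start at 7) = (1 - r^a)/(1 - r^N)
r^7 = 16384/78125; r^12 = 16777216/244140625
P = (1 - 16384/78125) / (1 - 16777216/244140625) = 61741/78125 / 227363409/244140625 = 192940625/227363409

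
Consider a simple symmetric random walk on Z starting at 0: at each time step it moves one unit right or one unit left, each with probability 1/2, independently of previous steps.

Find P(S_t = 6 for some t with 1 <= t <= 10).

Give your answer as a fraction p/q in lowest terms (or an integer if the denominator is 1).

Count via complement. Let g(t,s) = #length-t paths at position s with S_1..S_t all ≠ 6.
g(t,s) = g(t-1,s-1) + g(t-1,s+1) for s ≠ 6; g(t,6) = 0.
t=0: g(0,0)=1
t=1: g(1,-1)=1 g(1,1)=1
t=2: g(2,-2)=1 g(2,0)=2 g(2,2)=1
t=3: g(3,-3)=1 g(3,-1)=3 g(3,1)=3 g(3,3)=1
t=4: g(4,-4)=1 g(4,-2)=4 g(4,0)=6 g(4,2)=4 g(4,4)=1
t=5: g(5,-5)=1 g(5,-3)=5 g(5,-1)=10 g(5,1)=10 g(5,3)=5 g(5,5)=1
t=6: g(6,-6)=1 g(6,-4)=6 g(6,-2)=15 g(6,0)=20 g(6,2)=15 g(6,4)=6
t=7: g(7,-7)=1 g(7,-5)=7 g(7,-3)=21 g(7,-1)=35 g(7,1)=35 g(7,3)=21 g(7,5)=6
t=8: g(8,-8)=1 g(8,-6)=8 g(8,-4)=28 g(8,-2)=56 g(8,0)=70 g(8,2)=56 g(8,4)=27
t=9: g(9,-9)=1 g(9,-7)=9 g(9,-5)=36 g(9,-3)=84 g(9,-1)=126 g(9,1)=126 g(9,3)=83 g(9,5)=27
t=10: g(10,-10)=1 g(10,-8)=10 g(10,-6)=45 g(10,-4)=120 g(10,-2)=210 g(10,0)=252 g(10,2)=209 g(10,4)=110
Paths never hitting 6: Σ_s g(10,s) = 957
Paths hitting 6: 2^10 - 957 = 67
P = 67/1024 = 67/1024

Answer: 67/1024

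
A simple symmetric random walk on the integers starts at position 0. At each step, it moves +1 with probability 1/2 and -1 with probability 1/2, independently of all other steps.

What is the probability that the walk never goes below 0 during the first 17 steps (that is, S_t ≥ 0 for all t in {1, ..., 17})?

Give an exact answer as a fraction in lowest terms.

Answer: 12155/65536

Derivation:
Let f(t,s) = #length-t paths at position s with S_1..S_t all ≥ 0.
f(t,s) = f(t-1,s-1) + f(t-1,s+1) for s ≥ 0; f(t,s) = 0 for s < 0.
t=0: f(0,0)=1
t=1: f(1,1)=1
t=2: f(2,0)=1 f(2,2)=1
t=3: f(3,1)=2 f(3,3)=1
t=4: f(4,0)=2 f(4,2)=3 f(4,4)=1
t=5: f(5,1)=5 f(5,3)=4 f(5,5)=1
t=6: f(6,0)=5 f(6,2)=9 f(6,4)=5 f(6,6)=1
t=7: f(7,1)=14 f(7,3)=14 f(7,5)=6 f(7,7)=1
t=8: f(8,0)=14 f(8,2)=28 f(8,4)=20 f(8,6)=7 f(8,8)=1
t=9: f(9,1)=42 f(9,3)=48 f(9,5)=27 f(9,7)=8 f(9,9)=1
t=10: f(10,0)=42 f(10,2)=90 f(10,4)=75 f(10,6)=35 f(10,8)=9 f(10,10)=1
t=11: f(11,1)=132 f(11,3)=165 f(11,5)=110 f(11,7)=44 f(11,9)=10 f(11,11)=1
t=12: f(12,0)=132 f(12,2)=297 f(12,4)=275 f(12,6)=154 f(12,8)=54 f(12,10)=11 f(12,12)=1
t=13: f(13,1)=429 f(13,3)=572 f(13,5)=429 f(13,7)=208 f(13,9)=65 f(13,11)=12 f(13,13)=1
t=14: f(14,0)=429 f(14,2)=1001 f(14,4)=1001 f(14,6)=637 f(14,8)=273 f(14,10)=77 f(14,12)=13 f(14,14)=1
t=15: f(15,1)=1430 f(15,3)=2002 f(15,5)=1638 f(15,7)=910 f(15,9)=350 f(15,11)=90 f(15,13)=14 f(15,15)=1
t=16: f(16,0)=1430 f(16,2)=3432 f(16,4)=3640 f(16,6)=2548 f(16,8)=1260 f(16,10)=440 f(16,12)=104 f(16,14)=15 f(16,16)=1
t=17: f(17,1)=4862 f(17,3)=7072 f(17,5)=6188 f(17,7)=3808 f(17,9)=1700 f(17,11)=544 f(17,13)=119 f(17,15)=16 f(17,17)=1
Σ_s f(17,s) = 24310
P = 24310/131072 = 12155/65536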